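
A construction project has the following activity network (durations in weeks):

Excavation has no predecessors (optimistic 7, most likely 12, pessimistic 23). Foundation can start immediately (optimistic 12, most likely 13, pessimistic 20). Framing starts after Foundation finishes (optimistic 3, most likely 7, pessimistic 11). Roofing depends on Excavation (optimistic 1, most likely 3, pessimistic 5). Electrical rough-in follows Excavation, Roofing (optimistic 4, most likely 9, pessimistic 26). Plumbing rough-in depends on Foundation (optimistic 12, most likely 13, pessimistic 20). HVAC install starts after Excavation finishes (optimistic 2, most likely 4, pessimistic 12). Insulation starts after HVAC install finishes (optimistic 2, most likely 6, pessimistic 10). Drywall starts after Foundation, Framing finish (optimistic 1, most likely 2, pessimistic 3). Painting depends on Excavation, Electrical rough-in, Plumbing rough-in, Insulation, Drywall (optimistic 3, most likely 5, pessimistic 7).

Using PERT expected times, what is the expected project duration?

te_Excavation = (7 + 4·12 + 23)/6 = 78/6 = 13
te_Foundation = (12 + 4·13 + 20)/6 = 84/6 = 14
te_Framing = (3 + 4·7 + 11)/6 = 42/6 = 7
te_Roofing = (1 + 4·3 + 5)/6 = 18/6 = 3
te_Electrical rough-in = (4 + 4·9 + 26)/6 = 66/6 = 11
te_Plumbing rough-in = (12 + 4·13 + 20)/6 = 84/6 = 14
te_HVAC install = (2 + 4·4 + 12)/6 = 30/6 = 5
te_Insulation = (2 + 4·6 + 10)/6 = 36/6 = 6
te_Drywall = (1 + 4·2 + 3)/6 = 12/6 = 2
te_Painting = (3 + 4·5 + 7)/6 = 30/6 = 5

Forward pass:
ES_Excavation = 0; EF_Excavation = 13
ES_Foundation = 0; EF_Foundation = 14
ES_Framing = 14; EF_Framing = 14+7 = 21
ES_Roofing = 13; EF_Roofing = 13+3 = 16
ES_Electrical rough-in = max(EF_Excavation=13, EF_Roofing=16) = 16; EF_Electrical rough-in = 16+11 = 27
ES_Plumbing rough-in = 14; EF_Plumbing rough-in = 14+14 = 28
ES_HVAC install = 13; EF_HVAC install = 13+5 = 18
ES_Insulation = 18; EF_Insulation = 18+6 = 24
ES_Drywall = max(EF_Foundation=14, EF_Framing=21) = 21; EF_Drywall = 21+2 = 23
ES_Painting = max(EF_Excavation=13, EF_Electrical rough-in=27, EF_Plumbing rough-in=28, EF_Insulation=24, EF_Drywall=23) = 28; EF_Painting = 28+5 = 33
Expected project duration μ = 33 weeks. Critical path: Foundation → Plumbing rough-in → Painting.

33 weeks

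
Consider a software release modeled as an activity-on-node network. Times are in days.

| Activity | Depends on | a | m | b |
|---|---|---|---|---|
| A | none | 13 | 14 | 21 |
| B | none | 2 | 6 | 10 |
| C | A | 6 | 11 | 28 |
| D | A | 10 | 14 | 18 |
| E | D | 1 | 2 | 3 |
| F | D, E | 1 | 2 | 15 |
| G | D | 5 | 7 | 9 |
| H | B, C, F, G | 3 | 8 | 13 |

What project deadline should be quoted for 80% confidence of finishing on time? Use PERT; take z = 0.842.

te_A = (13 + 4·14 + 21)/6 = 90/6 = 15; σ²_A = ((21−13)/6)² = 1.778
te_B = (2 + 4·6 + 10)/6 = 36/6 = 6; σ²_B = ((10−2)/6)² = 1.778
te_C = (6 + 4·11 + 28)/6 = 78/6 = 13; σ²_C = ((28−6)/6)² = 13.444
te_D = (10 + 4·14 + 18)/6 = 84/6 = 14; σ²_D = ((18−10)/6)² = 1.778
te_E = (1 + 4·2 + 3)/6 = 12/6 = 2; σ²_E = ((3−1)/6)² = 0.111
te_F = (1 + 4·2 + 15)/6 = 24/6 = 4; σ²_F = ((15−1)/6)² = 5.444
te_G = (5 + 4·7 + 9)/6 = 42/6 = 7; σ²_G = ((9−5)/6)² = 0.444
te_H = (3 + 4·8 + 13)/6 = 48/6 = 8; σ²_H = ((13−3)/6)² = 2.778

Forward pass:
ES_A = 0; EF_A = 15
ES_B = 0; EF_B = 6
ES_C = 15; EF_C = 15+13 = 28
ES_D = 15; EF_D = 15+14 = 29
ES_E = 29; EF_E = 29+2 = 31
ES_F = max(EF_D=29, EF_E=31) = 31; EF_F = 31+4 = 35
ES_G = 29; EF_G = 29+7 = 36
ES_H = max(EF_B=6, EF_C=28, EF_F=35, EF_G=36) = 36; EF_H = 36+8 = 44
Expected project duration μ = 44 days. Critical path: A → D → G → H.

Variance along critical path = 1.778 + 1.778 + 0.444 + 2.778 = 6.778; σ = 2.603 days.
D = μ + z·σ = 44 + 0.842·2.603 = 46.2 days

46.2 days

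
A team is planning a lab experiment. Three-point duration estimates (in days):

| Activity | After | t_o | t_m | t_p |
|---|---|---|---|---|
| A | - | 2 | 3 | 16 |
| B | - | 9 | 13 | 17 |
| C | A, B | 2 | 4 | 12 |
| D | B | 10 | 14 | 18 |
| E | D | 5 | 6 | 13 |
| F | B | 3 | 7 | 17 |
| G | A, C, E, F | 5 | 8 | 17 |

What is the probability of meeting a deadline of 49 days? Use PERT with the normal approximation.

te_A = (2 + 4·3 + 16)/6 = 30/6 = 5; σ²_A = ((16−2)/6)² = 5.444
te_B = (9 + 4·13 + 17)/6 = 78/6 = 13; σ²_B = ((17−9)/6)² = 1.778
te_C = (2 + 4·4 + 12)/6 = 30/6 = 5; σ²_C = ((12−2)/6)² = 2.778
te_D = (10 + 4·14 + 18)/6 = 84/6 = 14; σ²_D = ((18−10)/6)² = 1.778
te_E = (5 + 4·6 + 13)/6 = 42/6 = 7; σ²_E = ((13−5)/6)² = 1.778
te_F = (3 + 4·7 + 17)/6 = 48/6 = 8; σ²_F = ((17−3)/6)² = 5.444
te_G = (5 + 4·8 + 17)/6 = 54/6 = 9; σ²_G = ((17−5)/6)² = 4.000

Forward pass:
ES_A = 0; EF_A = 5
ES_B = 0; EF_B = 13
ES_C = max(EF_A=5, EF_B=13) = 13; EF_C = 13+5 = 18
ES_D = 13; EF_D = 13+14 = 27
ES_E = 27; EF_E = 27+7 = 34
ES_F = 13; EF_F = 13+8 = 21
ES_G = max(EF_A=5, EF_C=18, EF_E=34, EF_F=21) = 34; EF_G = 34+9 = 43
Expected project duration μ = 43 days. Critical path: B → D → E → G.

Variance along critical path = 1.778 + 1.778 + 1.778 + 4.000 = 9.333; σ = √9.333 = 3.055 days.
Z = (49 − 43) / 3.055 = 1.964
P(T ≤ 49) = Φ(1.964) ≈ 0.975

0.975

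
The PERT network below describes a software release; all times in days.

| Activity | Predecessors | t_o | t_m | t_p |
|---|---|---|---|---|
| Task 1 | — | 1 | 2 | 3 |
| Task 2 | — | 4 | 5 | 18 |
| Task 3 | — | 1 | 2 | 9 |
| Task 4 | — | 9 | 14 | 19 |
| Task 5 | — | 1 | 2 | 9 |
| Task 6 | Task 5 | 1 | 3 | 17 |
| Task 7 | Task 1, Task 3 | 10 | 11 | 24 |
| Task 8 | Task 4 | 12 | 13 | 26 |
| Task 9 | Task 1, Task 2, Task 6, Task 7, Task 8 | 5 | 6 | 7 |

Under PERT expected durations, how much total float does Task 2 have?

te_Task 1 = (1 + 4·2 + 3)/6 = 12/6 = 2
te_Task 2 = (4 + 4·5 + 18)/6 = 42/6 = 7
te_Task 3 = (1 + 4·2 + 9)/6 = 18/6 = 3
te_Task 4 = (9 + 4·14 + 19)/6 = 84/6 = 14
te_Task 5 = (1 + 4·2 + 9)/6 = 18/6 = 3
te_Task 6 = (1 + 4·3 + 17)/6 = 30/6 = 5
te_Task 7 = (10 + 4·11 + 24)/6 = 78/6 = 13
te_Task 8 = (12 + 4·13 + 26)/6 = 90/6 = 15
te_Task 9 = (5 + 4·6 + 7)/6 = 36/6 = 6

Forward pass:
ES_Task 1 = 0; EF_Task 1 = 2
ES_Task 2 = 0; EF_Task 2 = 7
ES_Task 3 = 0; EF_Task 3 = 3
ES_Task 4 = 0; EF_Task 4 = 14
ES_Task 5 = 0; EF_Task 5 = 3
ES_Task 6 = 3; EF_Task 6 = 3+5 = 8
ES_Task 7 = max(EF_Task 1=2, EF_Task 3=3) = 3; EF_Task 7 = 3+13 = 16
ES_Task 8 = 14; EF_Task 8 = 14+15 = 29
ES_Task 9 = max(EF_Task 1=2, EF_Task 2=7, EF_Task 6=8, EF_Task 7=16, EF_Task 8=29) = 29; EF_Task 9 = 29+6 = 35
Expected project duration μ = 35 days. Critical path: Task 4 → Task 8 → Task 9.

Backward pass:
LF_Task 9 = 35; LS_Task 9 = 35−6 = 29
LF_Task 8 = LS_Task 9 = 29; LS_Task 8 = 29−15 = 14
LF_Task 7 = LS_Task 9 = 29; LS_Task 7 = 29−13 = 16
LF_Task 6 = LS_Task 9 = 29; LS_Task 6 = 29−5 = 24
LF_Task 5 = LS_Task 6 = 24; LS_Task 5 = 24−3 = 21
LF_Task 4 = LS_Task 8 = 14; LS_Task 4 = 14−14 = 0
LF_Task 3 = LS_Task 7 = 16; LS_Task 3 = 16−3 = 13
LF_Task 2 = LS_Task 9 = 29; LS_Task 2 = 29−7 = 22
LF_Task 1 = min(LS_Task 7=16, LS_Task 9=29) = 16; LS_Task 1 = 16−2 = 14
Slack_Task 2 = LS_Task 2 − ES_Task 2 = 22 − 0 = 22

22 days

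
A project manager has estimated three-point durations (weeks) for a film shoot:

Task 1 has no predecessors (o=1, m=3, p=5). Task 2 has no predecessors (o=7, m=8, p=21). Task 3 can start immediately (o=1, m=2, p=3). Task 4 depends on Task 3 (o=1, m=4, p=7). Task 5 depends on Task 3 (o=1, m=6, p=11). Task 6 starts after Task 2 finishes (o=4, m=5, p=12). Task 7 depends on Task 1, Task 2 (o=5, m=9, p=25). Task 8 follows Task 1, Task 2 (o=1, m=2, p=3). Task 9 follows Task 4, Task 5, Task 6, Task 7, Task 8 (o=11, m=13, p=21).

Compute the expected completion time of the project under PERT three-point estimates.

te_Task 1 = (1 + 4·3 + 5)/6 = 18/6 = 3
te_Task 2 = (7 + 4·8 + 21)/6 = 60/6 = 10
te_Task 3 = (1 + 4·2 + 3)/6 = 12/6 = 2
te_Task 4 = (1 + 4·4 + 7)/6 = 24/6 = 4
te_Task 5 = (1 + 4·6 + 11)/6 = 36/6 = 6
te_Task 6 = (4 + 4·5 + 12)/6 = 36/6 = 6
te_Task 7 = (5 + 4·9 + 25)/6 = 66/6 = 11
te_Task 8 = (1 + 4·2 + 3)/6 = 12/6 = 2
te_Task 9 = (11 + 4·13 + 21)/6 = 84/6 = 14

Forward pass:
ES_Task 1 = 0; EF_Task 1 = 3
ES_Task 2 = 0; EF_Task 2 = 10
ES_Task 3 = 0; EF_Task 3 = 2
ES_Task 4 = 2; EF_Task 4 = 2+4 = 6
ES_Task 5 = 2; EF_Task 5 = 2+6 = 8
ES_Task 6 = 10; EF_Task 6 = 10+6 = 16
ES_Task 7 = max(EF_Task 1=3, EF_Task 2=10) = 10; EF_Task 7 = 10+11 = 21
ES_Task 8 = max(EF_Task 1=3, EF_Task 2=10) = 10; EF_Task 8 = 10+2 = 12
ES_Task 9 = max(EF_Task 4=6, EF_Task 5=8, EF_Task 6=16, EF_Task 7=21, EF_Task 8=12) = 21; EF_Task 9 = 21+14 = 35
Expected project duration μ = 35 weeks. Critical path: Task 2 → Task 7 → Task 9.

35 weeks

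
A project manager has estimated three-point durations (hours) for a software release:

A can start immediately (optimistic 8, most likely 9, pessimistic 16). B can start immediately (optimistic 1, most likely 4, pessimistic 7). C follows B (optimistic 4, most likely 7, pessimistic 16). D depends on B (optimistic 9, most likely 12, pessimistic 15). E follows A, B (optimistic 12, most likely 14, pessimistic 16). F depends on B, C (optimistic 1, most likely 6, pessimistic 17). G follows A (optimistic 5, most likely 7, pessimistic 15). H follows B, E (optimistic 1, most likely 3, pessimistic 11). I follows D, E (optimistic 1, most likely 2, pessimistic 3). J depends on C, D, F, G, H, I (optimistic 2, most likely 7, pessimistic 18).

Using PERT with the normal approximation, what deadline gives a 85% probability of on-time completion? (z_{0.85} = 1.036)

39.6 hours

te_A = (8 + 4·9 + 16)/6 = 60/6 = 10; σ²_A = ((16−8)/6)² = 1.778
te_B = (1 + 4·4 + 7)/6 = 24/6 = 4; σ²_B = ((7−1)/6)² = 1.000
te_C = (4 + 4·7 + 16)/6 = 48/6 = 8; σ²_C = ((16−4)/6)² = 4.000
te_D = (9 + 4·12 + 15)/6 = 72/6 = 12; σ²_D = ((15−9)/6)² = 1.000
te_E = (12 + 4·14 + 16)/6 = 84/6 = 14; σ²_E = ((16−12)/6)² = 0.444
te_F = (1 + 4·6 + 17)/6 = 42/6 = 7; σ²_F = ((17−1)/6)² = 7.111
te_G = (5 + 4·7 + 15)/6 = 48/6 = 8; σ²_G = ((15−5)/6)² = 2.778
te_H = (1 + 4·3 + 11)/6 = 24/6 = 4; σ²_H = ((11−1)/6)² = 2.778
te_I = (1 + 4·2 + 3)/6 = 12/6 = 2; σ²_I = ((3−1)/6)² = 0.111
te_J = (2 + 4·7 + 18)/6 = 48/6 = 8; σ²_J = ((18−2)/6)² = 7.111

Forward pass:
ES_A = 0; EF_A = 10
ES_B = 0; EF_B = 4
ES_C = 4; EF_C = 4+8 = 12
ES_D = 4; EF_D = 4+12 = 16
ES_E = max(EF_A=10, EF_B=4) = 10; EF_E = 10+14 = 24
ES_F = max(EF_B=4, EF_C=12) = 12; EF_F = 12+7 = 19
ES_G = 10; EF_G = 10+8 = 18
ES_H = max(EF_B=4, EF_E=24) = 24; EF_H = 24+4 = 28
ES_I = max(EF_D=16, EF_E=24) = 24; EF_I = 24+2 = 26
ES_J = max(EF_C=12, EF_D=16, EF_F=19, EF_G=18, EF_H=28, EF_I=26) = 28; EF_J = 28+8 = 36
Expected project duration μ = 36 hours. Critical path: A → E → H → J.

Variance along critical path = 1.778 + 0.444 + 2.778 + 7.111 = 12.111; σ = 3.480 hours.
D = μ + z·σ = 36 + 1.036·3.480 = 39.6 hours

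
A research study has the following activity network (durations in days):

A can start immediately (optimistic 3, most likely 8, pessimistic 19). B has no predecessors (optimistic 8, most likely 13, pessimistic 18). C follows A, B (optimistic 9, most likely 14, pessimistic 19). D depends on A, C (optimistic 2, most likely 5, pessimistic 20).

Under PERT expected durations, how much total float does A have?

4 days

te_A = (3 + 4·8 + 19)/6 = 54/6 = 9
te_B = (8 + 4·13 + 18)/6 = 78/6 = 13
te_C = (9 + 4·14 + 19)/6 = 84/6 = 14
te_D = (2 + 4·5 + 20)/6 = 42/6 = 7

Forward pass:
ES_A = 0; EF_A = 9
ES_B = 0; EF_B = 13
ES_C = max(EF_A=9, EF_B=13) = 13; EF_C = 13+14 = 27
ES_D = max(EF_A=9, EF_C=27) = 27; EF_D = 27+7 = 34
Expected project duration μ = 34 days. Critical path: B → C → D.

Backward pass:
LF_D = 34; LS_D = 34−7 = 27
LF_C = LS_D = 27; LS_C = 27−14 = 13
LF_B = LS_C = 13; LS_B = 13−13 = 0
LF_A = min(LS_C=13, LS_D=27) = 13; LS_A = 13−9 = 4
Slack_A = LS_A − ES_A = 4 − 0 = 4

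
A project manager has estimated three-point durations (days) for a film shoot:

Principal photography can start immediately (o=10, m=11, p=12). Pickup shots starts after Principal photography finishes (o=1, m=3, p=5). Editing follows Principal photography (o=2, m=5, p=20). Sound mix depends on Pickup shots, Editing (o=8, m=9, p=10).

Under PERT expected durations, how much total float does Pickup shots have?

4 days

te_Principal photography = (10 + 4·11 + 12)/6 = 66/6 = 11
te_Pickup shots = (1 + 4·3 + 5)/6 = 18/6 = 3
te_Editing = (2 + 4·5 + 20)/6 = 42/6 = 7
te_Sound mix = (8 + 4·9 + 10)/6 = 54/6 = 9

Forward pass:
ES_Principal photography = 0; EF_Principal photography = 11
ES_Pickup shots = 11; EF_Pickup shots = 11+3 = 14
ES_Editing = 11; EF_Editing = 11+7 = 18
ES_Sound mix = max(EF_Pickup shots=14, EF_Editing=18) = 18; EF_Sound mix = 18+9 = 27
Expected project duration μ = 27 days. Critical path: Principal photography → Editing → Sound mix.

Backward pass:
LF_Sound mix = 27; LS_Sound mix = 27−9 = 18
LF_Editing = LS_Sound mix = 18; LS_Editing = 18−7 = 11
LF_Pickup shots = LS_Sound mix = 18; LS_Pickup shots = 18−3 = 15
LF_Principal photography = min(LS_Pickup shots=15, LS_Editing=11) = 11; LS_Principal photography = 11−11 = 0
Slack_Pickup shots = LS_Pickup shots − ES_Pickup shots = 15 − 11 = 4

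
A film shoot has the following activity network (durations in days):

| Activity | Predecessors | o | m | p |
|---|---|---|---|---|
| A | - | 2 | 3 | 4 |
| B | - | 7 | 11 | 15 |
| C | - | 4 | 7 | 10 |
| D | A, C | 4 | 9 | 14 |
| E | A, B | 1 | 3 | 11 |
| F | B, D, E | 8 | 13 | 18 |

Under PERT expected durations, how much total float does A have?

4 days

te_A = (2 + 4·3 + 4)/6 = 18/6 = 3
te_B = (7 + 4·11 + 15)/6 = 66/6 = 11
te_C = (4 + 4·7 + 10)/6 = 42/6 = 7
te_D = (4 + 4·9 + 14)/6 = 54/6 = 9
te_E = (1 + 4·3 + 11)/6 = 24/6 = 4
te_F = (8 + 4·13 + 18)/6 = 78/6 = 13

Forward pass:
ES_A = 0; EF_A = 3
ES_B = 0; EF_B = 11
ES_C = 0; EF_C = 7
ES_D = max(EF_A=3, EF_C=7) = 7; EF_D = 7+9 = 16
ES_E = max(EF_A=3, EF_B=11) = 11; EF_E = 11+4 = 15
ES_F = max(EF_B=11, EF_D=16, EF_E=15) = 16; EF_F = 16+13 = 29
Expected project duration μ = 29 days. Critical path: C → D → F.

Backward pass:
LF_F = 29; LS_F = 29−13 = 16
LF_E = LS_F = 16; LS_E = 16−4 = 12
LF_D = LS_F = 16; LS_D = 16−9 = 7
LF_C = LS_D = 7; LS_C = 7−7 = 0
LF_B = min(LS_E=12, LS_F=16) = 12; LS_B = 12−11 = 1
LF_A = min(LS_D=7, LS_E=12) = 7; LS_A = 7−3 = 4
Slack_A = LS_A − ES_A = 4 − 0 = 4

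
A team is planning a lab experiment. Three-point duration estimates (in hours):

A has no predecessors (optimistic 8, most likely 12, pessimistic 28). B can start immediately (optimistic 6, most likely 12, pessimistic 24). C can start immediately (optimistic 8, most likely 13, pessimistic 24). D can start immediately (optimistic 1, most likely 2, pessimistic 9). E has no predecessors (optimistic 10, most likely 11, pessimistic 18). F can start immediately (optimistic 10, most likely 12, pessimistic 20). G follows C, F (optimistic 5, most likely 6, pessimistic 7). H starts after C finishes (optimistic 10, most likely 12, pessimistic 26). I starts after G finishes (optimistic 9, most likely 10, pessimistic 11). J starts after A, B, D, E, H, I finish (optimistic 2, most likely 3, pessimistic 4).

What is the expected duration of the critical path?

33 hours

te_A = (8 + 4·12 + 28)/6 = 84/6 = 14
te_B = (6 + 4·12 + 24)/6 = 78/6 = 13
te_C = (8 + 4·13 + 24)/6 = 84/6 = 14
te_D = (1 + 4·2 + 9)/6 = 18/6 = 3
te_E = (10 + 4·11 + 18)/6 = 72/6 = 12
te_F = (10 + 4·12 + 20)/6 = 78/6 = 13
te_G = (5 + 4·6 + 7)/6 = 36/6 = 6
te_H = (10 + 4·12 + 26)/6 = 84/6 = 14
te_I = (9 + 4·10 + 11)/6 = 60/6 = 10
te_J = (2 + 4·3 + 4)/6 = 18/6 = 3

Forward pass:
ES_A = 0; EF_A = 14
ES_B = 0; EF_B = 13
ES_C = 0; EF_C = 14
ES_D = 0; EF_D = 3
ES_E = 0; EF_E = 12
ES_F = 0; EF_F = 13
ES_G = max(EF_C=14, EF_F=13) = 14; EF_G = 14+6 = 20
ES_H = 14; EF_H = 14+14 = 28
ES_I = 20; EF_I = 20+10 = 30
ES_J = max(EF_A=14, EF_B=13, EF_D=3, EF_E=12, EF_H=28, EF_I=30) = 30; EF_J = 30+3 = 33
Expected project duration μ = 33 hours. Critical path: C → G → I → J.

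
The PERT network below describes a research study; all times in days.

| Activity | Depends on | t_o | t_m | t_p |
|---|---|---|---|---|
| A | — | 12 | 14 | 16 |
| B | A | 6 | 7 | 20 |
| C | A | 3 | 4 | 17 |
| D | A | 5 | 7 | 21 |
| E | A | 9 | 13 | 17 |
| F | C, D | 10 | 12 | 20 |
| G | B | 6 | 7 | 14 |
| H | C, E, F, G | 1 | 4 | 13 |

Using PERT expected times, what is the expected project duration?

41 days

te_A = (12 + 4·14 + 16)/6 = 84/6 = 14
te_B = (6 + 4·7 + 20)/6 = 54/6 = 9
te_C = (3 + 4·4 + 17)/6 = 36/6 = 6
te_D = (5 + 4·7 + 21)/6 = 54/6 = 9
te_E = (9 + 4·13 + 17)/6 = 78/6 = 13
te_F = (10 + 4·12 + 20)/6 = 78/6 = 13
te_G = (6 + 4·7 + 14)/6 = 48/6 = 8
te_H = (1 + 4·4 + 13)/6 = 30/6 = 5

Forward pass:
ES_A = 0; EF_A = 14
ES_B = 14; EF_B = 14+9 = 23
ES_C = 14; EF_C = 14+6 = 20
ES_D = 14; EF_D = 14+9 = 23
ES_E = 14; EF_E = 14+13 = 27
ES_F = max(EF_C=20, EF_D=23) = 23; EF_F = 23+13 = 36
ES_G = 23; EF_G = 23+8 = 31
ES_H = max(EF_C=20, EF_E=27, EF_F=36, EF_G=31) = 36; EF_H = 36+5 = 41
Expected project duration μ = 41 days. Critical path: A → D → F → H.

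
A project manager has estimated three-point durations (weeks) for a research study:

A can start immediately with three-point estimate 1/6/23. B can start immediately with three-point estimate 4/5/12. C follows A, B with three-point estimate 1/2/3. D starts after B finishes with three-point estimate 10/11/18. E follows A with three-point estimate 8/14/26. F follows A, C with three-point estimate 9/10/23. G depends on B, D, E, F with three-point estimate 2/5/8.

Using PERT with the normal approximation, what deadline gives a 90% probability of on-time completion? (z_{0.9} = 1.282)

34.2 weeks

te_A = (1 + 4·6 + 23)/6 = 48/6 = 8; σ²_A = ((23−1)/6)² = 13.444
te_B = (4 + 4·5 + 12)/6 = 36/6 = 6; σ²_B = ((12−4)/6)² = 1.778
te_C = (1 + 4·2 + 3)/6 = 12/6 = 2; σ²_C = ((3−1)/6)² = 0.111
te_D = (10 + 4·11 + 18)/6 = 72/6 = 12; σ²_D = ((18−10)/6)² = 1.778
te_E = (8 + 4·14 + 26)/6 = 90/6 = 15; σ²_E = ((26−8)/6)² = 9.000
te_F = (9 + 4·10 + 23)/6 = 72/6 = 12; σ²_F = ((23−9)/6)² = 5.444
te_G = (2 + 4·5 + 8)/6 = 30/6 = 5; σ²_G = ((8−2)/6)² = 1.000

Forward pass:
ES_A = 0; EF_A = 8
ES_B = 0; EF_B = 6
ES_C = max(EF_A=8, EF_B=6) = 8; EF_C = 8+2 = 10
ES_D = 6; EF_D = 6+12 = 18
ES_E = 8; EF_E = 8+15 = 23
ES_F = max(EF_A=8, EF_C=10) = 10; EF_F = 10+12 = 22
ES_G = max(EF_B=6, EF_D=18, EF_E=23, EF_F=22) = 23; EF_G = 23+5 = 28
Expected project duration μ = 28 weeks. Critical path: A → E → G.

Variance along critical path = 13.444 + 9.000 + 1.000 = 23.444; σ = 4.842 weeks.
D = μ + z·σ = 28 + 1.282·4.842 = 34.2 weeks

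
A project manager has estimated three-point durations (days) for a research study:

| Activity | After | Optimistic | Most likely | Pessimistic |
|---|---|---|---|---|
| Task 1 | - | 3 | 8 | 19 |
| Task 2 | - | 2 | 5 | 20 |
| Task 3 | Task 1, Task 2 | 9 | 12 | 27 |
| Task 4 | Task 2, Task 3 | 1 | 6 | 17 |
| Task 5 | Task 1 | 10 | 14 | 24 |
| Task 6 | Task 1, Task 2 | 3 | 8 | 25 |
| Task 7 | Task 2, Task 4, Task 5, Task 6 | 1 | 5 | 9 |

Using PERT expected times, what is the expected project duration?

te_Task 1 = (3 + 4·8 + 19)/6 = 54/6 = 9
te_Task 2 = (2 + 4·5 + 20)/6 = 42/6 = 7
te_Task 3 = (9 + 4·12 + 27)/6 = 84/6 = 14
te_Task 4 = (1 + 4·6 + 17)/6 = 42/6 = 7
te_Task 5 = (10 + 4·14 + 24)/6 = 90/6 = 15
te_Task 6 = (3 + 4·8 + 25)/6 = 60/6 = 10
te_Task 7 = (1 + 4·5 + 9)/6 = 30/6 = 5

Forward pass:
ES_Task 1 = 0; EF_Task 1 = 9
ES_Task 2 = 0; EF_Task 2 = 7
ES_Task 3 = max(EF_Task 1=9, EF_Task 2=7) = 9; EF_Task 3 = 9+14 = 23
ES_Task 4 = max(EF_Task 2=7, EF_Task 3=23) = 23; EF_Task 4 = 23+7 = 30
ES_Task 5 = 9; EF_Task 5 = 9+15 = 24
ES_Task 6 = max(EF_Task 1=9, EF_Task 2=7) = 9; EF_Task 6 = 9+10 = 19
ES_Task 7 = max(EF_Task 2=7, EF_Task 4=30, EF_Task 5=24, EF_Task 6=19) = 30; EF_Task 7 = 30+5 = 35
Expected project duration μ = 35 days. Critical path: Task 1 → Task 3 → Task 4 → Task 7.

35 days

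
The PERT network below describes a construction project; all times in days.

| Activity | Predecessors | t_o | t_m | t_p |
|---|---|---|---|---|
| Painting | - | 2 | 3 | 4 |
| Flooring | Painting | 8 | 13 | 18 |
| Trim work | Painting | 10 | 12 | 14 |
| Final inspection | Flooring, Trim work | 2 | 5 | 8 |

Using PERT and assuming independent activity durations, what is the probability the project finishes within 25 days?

0.979

te_Painting = (2 + 4·3 + 4)/6 = 18/6 = 3; σ²_Painting = ((4−2)/6)² = 0.111
te_Flooring = (8 + 4·13 + 18)/6 = 78/6 = 13; σ²_Flooring = ((18−8)/6)² = 2.778
te_Trim work = (10 + 4·12 + 14)/6 = 72/6 = 12; σ²_Trim work = ((14−10)/6)² = 0.444
te_Final inspection = (2 + 4·5 + 8)/6 = 30/6 = 5; σ²_Final inspection = ((8−2)/6)² = 1.000

Forward pass:
ES_Painting = 0; EF_Painting = 3
ES_Flooring = 3; EF_Flooring = 3+13 = 16
ES_Trim work = 3; EF_Trim work = 3+12 = 15
ES_Final inspection = max(EF_Flooring=16, EF_Trim work=15) = 16; EF_Final inspection = 16+5 = 21
Expected project duration μ = 21 days. Critical path: Painting → Flooring → Final inspection.

Variance along critical path = 0.111 + 2.778 + 1.000 = 3.889; σ = √3.889 = 1.972 days.
Z = (25 − 21) / 1.972 = 2.028
P(T ≤ 25) = Φ(2.028) ≈ 0.979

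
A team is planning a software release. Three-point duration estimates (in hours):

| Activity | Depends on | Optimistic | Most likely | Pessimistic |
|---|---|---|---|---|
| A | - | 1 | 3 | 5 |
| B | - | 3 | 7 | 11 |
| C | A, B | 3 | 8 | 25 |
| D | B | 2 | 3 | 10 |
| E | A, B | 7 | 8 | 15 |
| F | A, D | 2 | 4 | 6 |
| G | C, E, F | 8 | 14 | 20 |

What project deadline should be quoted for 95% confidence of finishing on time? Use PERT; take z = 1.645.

38.2 hours

te_A = (1 + 4·3 + 5)/6 = 18/6 = 3; σ²_A = ((5−1)/6)² = 0.444
te_B = (3 + 4·7 + 11)/6 = 42/6 = 7; σ²_B = ((11−3)/6)² = 1.778
te_C = (3 + 4·8 + 25)/6 = 60/6 = 10; σ²_C = ((25−3)/6)² = 13.444
te_D = (2 + 4·3 + 10)/6 = 24/6 = 4; σ²_D = ((10−2)/6)² = 1.778
te_E = (7 + 4·8 + 15)/6 = 54/6 = 9; σ²_E = ((15−7)/6)² = 1.778
te_F = (2 + 4·4 + 6)/6 = 24/6 = 4; σ²_F = ((6−2)/6)² = 0.444
te_G = (8 + 4·14 + 20)/6 = 84/6 = 14; σ²_G = ((20−8)/6)² = 4.000

Forward pass:
ES_A = 0; EF_A = 3
ES_B = 0; EF_B = 7
ES_C = max(EF_A=3, EF_B=7) = 7; EF_C = 7+10 = 17
ES_D = 7; EF_D = 7+4 = 11
ES_E = max(EF_A=3, EF_B=7) = 7; EF_E = 7+9 = 16
ES_F = max(EF_A=3, EF_D=11) = 11; EF_F = 11+4 = 15
ES_G = max(EF_C=17, EF_E=16, EF_F=15) = 17; EF_G = 17+14 = 31
Expected project duration μ = 31 hours. Critical path: B → C → G.

Variance along critical path = 1.778 + 13.444 + 4.000 = 19.222; σ = 4.384 hours.
D = μ + z·σ = 31 + 1.645·4.384 = 38.2 hours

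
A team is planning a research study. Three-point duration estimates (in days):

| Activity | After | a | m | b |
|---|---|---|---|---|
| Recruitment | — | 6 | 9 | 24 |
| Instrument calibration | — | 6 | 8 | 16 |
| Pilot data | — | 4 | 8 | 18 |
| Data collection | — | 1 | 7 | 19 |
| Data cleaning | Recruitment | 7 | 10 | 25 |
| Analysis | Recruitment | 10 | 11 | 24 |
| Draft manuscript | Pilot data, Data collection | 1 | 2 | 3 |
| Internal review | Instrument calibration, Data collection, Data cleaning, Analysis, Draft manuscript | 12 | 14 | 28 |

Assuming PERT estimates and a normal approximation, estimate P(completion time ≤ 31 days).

te_Recruitment = (6 + 4·9 + 24)/6 = 66/6 = 11; σ²_Recruitment = ((24−6)/6)² = 9.000
te_Instrument calibration = (6 + 4·8 + 16)/6 = 54/6 = 9; σ²_Instrument calibration = ((16−6)/6)² = 2.778
te_Pilot data = (4 + 4·8 + 18)/6 = 54/6 = 9; σ²_Pilot data = ((18−4)/6)² = 5.444
te_Data collection = (1 + 4·7 + 19)/6 = 48/6 = 8; σ²_Data collection = ((19−1)/6)² = 9.000
te_Data cleaning = (7 + 4·10 + 25)/6 = 72/6 = 12; σ²_Data cleaning = ((25−7)/6)² = 9.000
te_Analysis = (10 + 4·11 + 24)/6 = 78/6 = 13; σ²_Analysis = ((24−10)/6)² = 5.444
te_Draft manuscript = (1 + 4·2 + 3)/6 = 12/6 = 2; σ²_Draft manuscript = ((3−1)/6)² = 0.111
te_Internal review = (12 + 4·14 + 28)/6 = 96/6 = 16; σ²_Internal review = ((28−12)/6)² = 7.111

Forward pass:
ES_Recruitment = 0; EF_Recruitment = 11
ES_Instrument calibration = 0; EF_Instrument calibration = 9
ES_Pilot data = 0; EF_Pilot data = 9
ES_Data collection = 0; EF_Data collection = 8
ES_Data cleaning = 11; EF_Data cleaning = 11+12 = 23
ES_Analysis = 11; EF_Analysis = 11+13 = 24
ES_Draft manuscript = max(EF_Pilot data=9, EF_Data collection=8) = 9; EF_Draft manuscript = 9+2 = 11
ES_Internal review = max(EF_Instrument calibration=9, EF_Data collection=8, EF_Data cleaning=23, EF_Analysis=24, EF_Draft manuscript=11) = 24; EF_Internal review = 24+16 = 40
Expected project duration μ = 40 days. Critical path: Recruitment → Analysis → Internal review.

Variance along critical path = 9.000 + 5.444 + 7.111 = 21.556; σ = √21.556 = 4.643 days.
Z = (31 − 40) / 4.643 = -1.938
P(T ≤ 31) = Φ(-1.938) ≈ 0.026

0.026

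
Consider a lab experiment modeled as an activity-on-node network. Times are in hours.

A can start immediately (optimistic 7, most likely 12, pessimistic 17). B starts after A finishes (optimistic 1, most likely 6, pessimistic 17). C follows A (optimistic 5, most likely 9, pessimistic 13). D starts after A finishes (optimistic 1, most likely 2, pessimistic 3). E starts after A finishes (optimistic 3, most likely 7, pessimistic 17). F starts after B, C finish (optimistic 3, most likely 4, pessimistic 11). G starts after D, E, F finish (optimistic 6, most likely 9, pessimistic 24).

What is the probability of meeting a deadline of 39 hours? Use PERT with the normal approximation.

te_A = (7 + 4·12 + 17)/6 = 72/6 = 12; σ²_A = ((17−7)/6)² = 2.778
te_B = (1 + 4·6 + 17)/6 = 42/6 = 7; σ²_B = ((17−1)/6)² = 7.111
te_C = (5 + 4·9 + 13)/6 = 54/6 = 9; σ²_C = ((13−5)/6)² = 1.778
te_D = (1 + 4·2 + 3)/6 = 12/6 = 2; σ²_D = ((3−1)/6)² = 0.111
te_E = (3 + 4·7 + 17)/6 = 48/6 = 8; σ²_E = ((17−3)/6)² = 5.444
te_F = (3 + 4·4 + 11)/6 = 30/6 = 5; σ²_F = ((11−3)/6)² = 1.778
te_G = (6 + 4·9 + 24)/6 = 66/6 = 11; σ²_G = ((24−6)/6)² = 9.000

Forward pass:
ES_A = 0; EF_A = 12
ES_B = 12; EF_B = 12+7 = 19
ES_C = 12; EF_C = 12+9 = 21
ES_D = 12; EF_D = 12+2 = 14
ES_E = 12; EF_E = 12+8 = 20
ES_F = max(EF_B=19, EF_C=21) = 21; EF_F = 21+5 = 26
ES_G = max(EF_D=14, EF_E=20, EF_F=26) = 26; EF_G = 26+11 = 37
Expected project duration μ = 37 hours. Critical path: A → C → F → G.

Variance along critical path = 2.778 + 1.778 + 1.778 + 9.000 = 15.333; σ = √15.333 = 3.916 hours.
Z = (39 − 37) / 3.916 = 0.511
P(T ≤ 39) = Φ(0.511) ≈ 0.695

0.695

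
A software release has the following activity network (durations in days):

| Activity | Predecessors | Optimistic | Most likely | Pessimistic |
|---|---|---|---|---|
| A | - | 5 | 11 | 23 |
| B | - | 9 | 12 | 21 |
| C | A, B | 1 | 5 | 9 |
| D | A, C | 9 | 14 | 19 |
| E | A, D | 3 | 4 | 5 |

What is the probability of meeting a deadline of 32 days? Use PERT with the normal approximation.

te_A = (5 + 4·11 + 23)/6 = 72/6 = 12; σ²_A = ((23−5)/6)² = 9.000
te_B = (9 + 4·12 + 21)/6 = 78/6 = 13; σ²_B = ((21−9)/6)² = 4.000
te_C = (1 + 4·5 + 9)/6 = 30/6 = 5; σ²_C = ((9−1)/6)² = 1.778
te_D = (9 + 4·14 + 19)/6 = 84/6 = 14; σ²_D = ((19−9)/6)² = 2.778
te_E = (3 + 4·4 + 5)/6 = 24/6 = 4; σ²_E = ((5−3)/6)² = 0.111

Forward pass:
ES_A = 0; EF_A = 12
ES_B = 0; EF_B = 13
ES_C = max(EF_A=12, EF_B=13) = 13; EF_C = 13+5 = 18
ES_D = max(EF_A=12, EF_C=18) = 18; EF_D = 18+14 = 32
ES_E = max(EF_A=12, EF_D=32) = 32; EF_E = 32+4 = 36
Expected project duration μ = 36 days. Critical path: B → C → D → E.

Variance along critical path = 4.000 + 1.778 + 2.778 + 0.111 = 8.667; σ = √8.667 = 2.944 days.
Z = (32 − 36) / 2.944 = -1.359
P(T ≤ 32) = Φ(-1.359) ≈ 0.087

0.087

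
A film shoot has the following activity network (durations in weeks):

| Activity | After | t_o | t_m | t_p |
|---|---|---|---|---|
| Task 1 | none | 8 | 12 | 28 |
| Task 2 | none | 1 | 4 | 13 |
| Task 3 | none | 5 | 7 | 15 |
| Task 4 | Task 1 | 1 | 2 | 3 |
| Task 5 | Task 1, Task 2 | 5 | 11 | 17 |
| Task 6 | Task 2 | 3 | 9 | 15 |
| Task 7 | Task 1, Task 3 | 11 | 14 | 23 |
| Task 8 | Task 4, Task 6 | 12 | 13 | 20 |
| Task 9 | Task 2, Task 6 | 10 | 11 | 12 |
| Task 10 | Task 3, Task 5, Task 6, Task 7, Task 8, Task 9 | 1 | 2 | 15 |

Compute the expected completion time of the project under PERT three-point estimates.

34 weeks

te_Task 1 = (8 + 4·12 + 28)/6 = 84/6 = 14
te_Task 2 = (1 + 4·4 + 13)/6 = 30/6 = 5
te_Task 3 = (5 + 4·7 + 15)/6 = 48/6 = 8
te_Task 4 = (1 + 4·2 + 3)/6 = 12/6 = 2
te_Task 5 = (5 + 4·11 + 17)/6 = 66/6 = 11
te_Task 6 = (3 + 4·9 + 15)/6 = 54/6 = 9
te_Task 7 = (11 + 4·14 + 23)/6 = 90/6 = 15
te_Task 8 = (12 + 4·13 + 20)/6 = 84/6 = 14
te_Task 9 = (10 + 4·11 + 12)/6 = 66/6 = 11
te_Task 10 = (1 + 4·2 + 15)/6 = 24/6 = 4

Forward pass:
ES_Task 1 = 0; EF_Task 1 = 14
ES_Task 2 = 0; EF_Task 2 = 5
ES_Task 3 = 0; EF_Task 3 = 8
ES_Task 4 = 14; EF_Task 4 = 14+2 = 16
ES_Task 5 = max(EF_Task 1=14, EF_Task 2=5) = 14; EF_Task 5 = 14+11 = 25
ES_Task 6 = 5; EF_Task 6 = 5+9 = 14
ES_Task 7 = max(EF_Task 1=14, EF_Task 3=8) = 14; EF_Task 7 = 14+15 = 29
ES_Task 8 = max(EF_Task 4=16, EF_Task 6=14) = 16; EF_Task 8 = 16+14 = 30
ES_Task 9 = max(EF_Task 2=5, EF_Task 6=14) = 14; EF_Task 9 = 14+11 = 25
ES_Task 10 = max(EF_Task 3=8, EF_Task 5=25, EF_Task 6=14, EF_Task 7=29, EF_Task 8=30, EF_Task 9=25) = 30; EF_Task 10 = 30+4 = 34
Expected project duration μ = 34 weeks. Critical path: Task 1 → Task 4 → Task 8 → Task 10.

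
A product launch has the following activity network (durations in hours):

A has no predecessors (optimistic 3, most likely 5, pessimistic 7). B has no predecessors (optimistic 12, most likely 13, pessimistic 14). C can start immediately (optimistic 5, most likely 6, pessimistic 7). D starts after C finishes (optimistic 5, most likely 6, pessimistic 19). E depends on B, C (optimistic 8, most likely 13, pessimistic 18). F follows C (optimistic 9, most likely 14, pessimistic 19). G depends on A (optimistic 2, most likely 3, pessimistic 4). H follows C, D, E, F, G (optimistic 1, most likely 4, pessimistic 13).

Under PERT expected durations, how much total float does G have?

te_A = (3 + 4·5 + 7)/6 = 30/6 = 5
te_B = (12 + 4·13 + 14)/6 = 78/6 = 13
te_C = (5 + 4·6 + 7)/6 = 36/6 = 6
te_D = (5 + 4·6 + 19)/6 = 48/6 = 8
te_E = (8 + 4·13 + 18)/6 = 78/6 = 13
te_F = (9 + 4·14 + 19)/6 = 84/6 = 14
te_G = (2 + 4·3 + 4)/6 = 18/6 = 3
te_H = (1 + 4·4 + 13)/6 = 30/6 = 5

Forward pass:
ES_A = 0; EF_A = 5
ES_B = 0; EF_B = 13
ES_C = 0; EF_C = 6
ES_D = 6; EF_D = 6+8 = 14
ES_E = max(EF_B=13, EF_C=6) = 13; EF_E = 13+13 = 26
ES_F = 6; EF_F = 6+14 = 20
ES_G = 5; EF_G = 5+3 = 8
ES_H = max(EF_C=6, EF_D=14, EF_E=26, EF_F=20, EF_G=8) = 26; EF_H = 26+5 = 31
Expected project duration μ = 31 hours. Critical path: B → E → H.

Backward pass:
LF_H = 31; LS_H = 31−5 = 26
LF_G = LS_H = 26; LS_G = 26−3 = 23
LF_F = LS_H = 26; LS_F = 26−14 = 12
LF_E = LS_H = 26; LS_E = 26−13 = 13
LF_D = LS_H = 26; LS_D = 26−8 = 18
LF_C = min(LS_D=18, LS_E=13, LS_F=12, LS_H=26) = 12; LS_C = 12−6 = 6
LF_B = LS_E = 13; LS_B = 13−13 = 0
LF_A = LS_G = 23; LS_A = 23−5 = 18
Slack_G = LS_G − ES_G = 23 − 5 = 18

18 hours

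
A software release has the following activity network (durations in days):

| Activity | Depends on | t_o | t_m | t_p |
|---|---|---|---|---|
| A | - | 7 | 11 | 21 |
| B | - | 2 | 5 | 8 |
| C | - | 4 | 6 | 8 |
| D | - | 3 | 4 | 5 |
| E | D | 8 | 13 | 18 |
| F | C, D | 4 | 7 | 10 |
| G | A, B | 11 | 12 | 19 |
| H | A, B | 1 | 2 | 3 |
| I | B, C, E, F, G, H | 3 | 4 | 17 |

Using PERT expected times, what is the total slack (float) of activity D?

8 days

te_A = (7 + 4·11 + 21)/6 = 72/6 = 12
te_B = (2 + 4·5 + 8)/6 = 30/6 = 5
te_C = (4 + 4·6 + 8)/6 = 36/6 = 6
te_D = (3 + 4·4 + 5)/6 = 24/6 = 4
te_E = (8 + 4·13 + 18)/6 = 78/6 = 13
te_F = (4 + 4·7 + 10)/6 = 42/6 = 7
te_G = (11 + 4·12 + 19)/6 = 78/6 = 13
te_H = (1 + 4·2 + 3)/6 = 12/6 = 2
te_I = (3 + 4·4 + 17)/6 = 36/6 = 6

Forward pass:
ES_A = 0; EF_A = 12
ES_B = 0; EF_B = 5
ES_C = 0; EF_C = 6
ES_D = 0; EF_D = 4
ES_E = 4; EF_E = 4+13 = 17
ES_F = max(EF_C=6, EF_D=4) = 6; EF_F = 6+7 = 13
ES_G = max(EF_A=12, EF_B=5) = 12; EF_G = 12+13 = 25
ES_H = max(EF_A=12, EF_B=5) = 12; EF_H = 12+2 = 14
ES_I = max(EF_B=5, EF_C=6, EF_E=17, EF_F=13, EF_G=25, EF_H=14) = 25; EF_I = 25+6 = 31
Expected project duration μ = 31 days. Critical path: A → G → I.

Backward pass:
LF_I = 31; LS_I = 31−6 = 25
LF_H = LS_I = 25; LS_H = 25−2 = 23
LF_G = LS_I = 25; LS_G = 25−13 = 12
LF_F = LS_I = 25; LS_F = 25−7 = 18
LF_E = LS_I = 25; LS_E = 25−13 = 12
LF_D = min(LS_E=12, LS_F=18) = 12; LS_D = 12−4 = 8
LF_C = min(LS_F=18, LS_I=25) = 18; LS_C = 18−6 = 12
LF_B = min(LS_G=12, LS_H=23, LS_I=25) = 12; LS_B = 12−5 = 7
LF_A = min(LS_G=12, LS_H=23) = 12; LS_A = 12−12 = 0
Slack_D = LS_D − ES_D = 8 − 0 = 8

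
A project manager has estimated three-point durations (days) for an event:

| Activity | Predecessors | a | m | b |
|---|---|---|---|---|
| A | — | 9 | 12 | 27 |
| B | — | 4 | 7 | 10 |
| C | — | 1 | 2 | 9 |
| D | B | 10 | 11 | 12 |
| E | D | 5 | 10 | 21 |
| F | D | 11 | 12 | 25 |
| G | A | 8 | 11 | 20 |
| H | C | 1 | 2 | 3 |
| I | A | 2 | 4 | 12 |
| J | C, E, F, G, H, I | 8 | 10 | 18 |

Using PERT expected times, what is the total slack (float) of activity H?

te_A = (9 + 4·12 + 27)/6 = 84/6 = 14
te_B = (4 + 4·7 + 10)/6 = 42/6 = 7
te_C = (1 + 4·2 + 9)/6 = 18/6 = 3
te_D = (10 + 4·11 + 12)/6 = 66/6 = 11
te_E = (5 + 4·10 + 21)/6 = 66/6 = 11
te_F = (11 + 4·12 + 25)/6 = 84/6 = 14
te_G = (8 + 4·11 + 20)/6 = 72/6 = 12
te_H = (1 + 4·2 + 3)/6 = 12/6 = 2
te_I = (2 + 4·4 + 12)/6 = 30/6 = 5
te_J = (8 + 4·10 + 18)/6 = 66/6 = 11

Forward pass:
ES_A = 0; EF_A = 14
ES_B = 0; EF_B = 7
ES_C = 0; EF_C = 3
ES_D = 7; EF_D = 7+11 = 18
ES_E = 18; EF_E = 18+11 = 29
ES_F = 18; EF_F = 18+14 = 32
ES_G = 14; EF_G = 14+12 = 26
ES_H = 3; EF_H = 3+2 = 5
ES_I = 14; EF_I = 14+5 = 19
ES_J = max(EF_C=3, EF_E=29, EF_F=32, EF_G=26, EF_H=5, EF_I=19) = 32; EF_J = 32+11 = 43
Expected project duration μ = 43 days. Critical path: B → D → F → J.

Backward pass:
LF_J = 43; LS_J = 43−11 = 32
LF_I = LS_J = 32; LS_I = 32−5 = 27
LF_H = LS_J = 32; LS_H = 32−2 = 30
LF_G = LS_J = 32; LS_G = 32−12 = 20
LF_F = LS_J = 32; LS_F = 32−14 = 18
LF_E = LS_J = 32; LS_E = 32−11 = 21
LF_D = min(LS_E=21, LS_F=18) = 18; LS_D = 18−11 = 7
LF_C = min(LS_H=30, LS_J=32) = 30; LS_C = 30−3 = 27
LF_B = LS_D = 7; LS_B = 7−7 = 0
LF_A = min(LS_G=20, LS_I=27) = 20; LS_A = 20−14 = 6
Slack_H = LS_H − ES_H = 30 − 3 = 27

27 days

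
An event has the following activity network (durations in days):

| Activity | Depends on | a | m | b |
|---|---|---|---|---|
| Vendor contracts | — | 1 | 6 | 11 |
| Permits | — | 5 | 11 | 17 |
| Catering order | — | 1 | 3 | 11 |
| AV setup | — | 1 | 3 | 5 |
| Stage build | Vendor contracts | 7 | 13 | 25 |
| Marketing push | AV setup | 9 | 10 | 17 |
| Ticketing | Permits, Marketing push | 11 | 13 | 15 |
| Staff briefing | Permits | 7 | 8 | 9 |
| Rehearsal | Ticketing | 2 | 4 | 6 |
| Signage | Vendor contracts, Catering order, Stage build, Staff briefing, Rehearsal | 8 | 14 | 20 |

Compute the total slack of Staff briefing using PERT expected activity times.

te_Vendor contracts = (1 + 4·6 + 11)/6 = 36/6 = 6
te_Permits = (5 + 4·11 + 17)/6 = 66/6 = 11
te_Catering order = (1 + 4·3 + 11)/6 = 24/6 = 4
te_AV setup = (1 + 4·3 + 5)/6 = 18/6 = 3
te_Stage build = (7 + 4·13 + 25)/6 = 84/6 = 14
te_Marketing push = (9 + 4·10 + 17)/6 = 66/6 = 11
te_Ticketing = (11 + 4·13 + 15)/6 = 78/6 = 13
te_Staff briefing = (7 + 4·8 + 9)/6 = 48/6 = 8
te_Rehearsal = (2 + 4·4 + 6)/6 = 24/6 = 4
te_Signage = (8 + 4·14 + 20)/6 = 84/6 = 14

Forward pass:
ES_Vendor contracts = 0; EF_Vendor contracts = 6
ES_Permits = 0; EF_Permits = 11
ES_Catering order = 0; EF_Catering order = 4
ES_AV setup = 0; EF_AV setup = 3
ES_Stage build = 6; EF_Stage build = 6+14 = 20
ES_Marketing push = 3; EF_Marketing push = 3+11 = 14
ES_Ticketing = max(EF_Permits=11, EF_Marketing push=14) = 14; EF_Ticketing = 14+13 = 27
ES_Staff briefing = 11; EF_Staff briefing = 11+8 = 19
ES_Rehearsal = 27; EF_Rehearsal = 27+4 = 31
ES_Signage = max(EF_Vendor contracts=6, EF_Catering order=4, EF_Stage build=20, EF_Staff briefing=19, EF_Rehearsal=31) = 31; EF_Signage = 31+14 = 45
Expected project duration μ = 45 days. Critical path: AV setup → Marketing push → Ticketing → Rehearsal → Signage.

Backward pass:
LF_Signage = 45; LS_Signage = 45−14 = 31
LF_Rehearsal = LS_Signage = 31; LS_Rehearsal = 31−4 = 27
LF_Staff briefing = LS_Signage = 31; LS_Staff briefing = 31−8 = 23
LF_Ticketing = LS_Rehearsal = 27; LS_Ticketing = 27−13 = 14
LF_Marketing push = LS_Ticketing = 14; LS_Marketing push = 14−11 = 3
LF_Stage build = LS_Signage = 31; LS_Stage build = 31−14 = 17
LF_AV setup = LS_Marketing push = 3; LS_AV setup = 3−3 = 0
LF_Catering order = LS_Signage = 31; LS_Catering order = 31−4 = 27
LF_Permits = min(LS_Ticketing=14, LS_Staff briefing=23) = 14; LS_Permits = 14−11 = 3
LF_Vendor contracts = min(LS_Stage build=17, LS_Signage=31) = 17; LS_Vendor contracts = 17−6 = 11
Slack_Staff briefing = LS_Staff briefing − ES_Staff briefing = 23 − 11 = 12

12 days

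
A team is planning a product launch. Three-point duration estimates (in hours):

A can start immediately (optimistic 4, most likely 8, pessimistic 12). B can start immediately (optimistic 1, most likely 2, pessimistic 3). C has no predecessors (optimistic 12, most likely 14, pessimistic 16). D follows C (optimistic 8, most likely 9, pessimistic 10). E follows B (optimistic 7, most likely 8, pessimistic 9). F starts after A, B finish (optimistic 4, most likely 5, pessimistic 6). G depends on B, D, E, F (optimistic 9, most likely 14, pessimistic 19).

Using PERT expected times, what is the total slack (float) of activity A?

10 hours

te_A = (4 + 4·8 + 12)/6 = 48/6 = 8
te_B = (1 + 4·2 + 3)/6 = 12/6 = 2
te_C = (12 + 4·14 + 16)/6 = 84/6 = 14
te_D = (8 + 4·9 + 10)/6 = 54/6 = 9
te_E = (7 + 4·8 + 9)/6 = 48/6 = 8
te_F = (4 + 4·5 + 6)/6 = 30/6 = 5
te_G = (9 + 4·14 + 19)/6 = 84/6 = 14

Forward pass:
ES_A = 0; EF_A = 8
ES_B = 0; EF_B = 2
ES_C = 0; EF_C = 14
ES_D = 14; EF_D = 14+9 = 23
ES_E = 2; EF_E = 2+8 = 10
ES_F = max(EF_A=8, EF_B=2) = 8; EF_F = 8+5 = 13
ES_G = max(EF_B=2, EF_D=23, EF_E=10, EF_F=13) = 23; EF_G = 23+14 = 37
Expected project duration μ = 37 hours. Critical path: C → D → G.

Backward pass:
LF_G = 37; LS_G = 37−14 = 23
LF_F = LS_G = 23; LS_F = 23−5 = 18
LF_E = LS_G = 23; LS_E = 23−8 = 15
LF_D = LS_G = 23; LS_D = 23−9 = 14
LF_C = LS_D = 14; LS_C = 14−14 = 0
LF_B = min(LS_E=15, LS_F=18, LS_G=23) = 15; LS_B = 15−2 = 13
LF_A = LS_F = 18; LS_A = 18−8 = 10
Slack_A = LS_A − ES_A = 10 − 0 = 10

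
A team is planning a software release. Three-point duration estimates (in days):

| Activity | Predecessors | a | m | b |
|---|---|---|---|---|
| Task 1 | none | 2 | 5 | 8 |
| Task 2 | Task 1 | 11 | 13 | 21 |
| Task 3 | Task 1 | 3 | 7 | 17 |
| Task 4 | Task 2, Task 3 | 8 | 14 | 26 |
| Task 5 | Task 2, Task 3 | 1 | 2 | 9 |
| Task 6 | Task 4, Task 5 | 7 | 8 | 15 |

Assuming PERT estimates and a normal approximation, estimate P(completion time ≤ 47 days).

0.853

te_Task 1 = (2 + 4·5 + 8)/6 = 30/6 = 5; σ²_Task 1 = ((8−2)/6)² = 1.000
te_Task 2 = (11 + 4·13 + 21)/6 = 84/6 = 14; σ²_Task 2 = ((21−11)/6)² = 2.778
te_Task 3 = (3 + 4·7 + 17)/6 = 48/6 = 8; σ²_Task 3 = ((17−3)/6)² = 5.444
te_Task 4 = (8 + 4·14 + 26)/6 = 90/6 = 15; σ²_Task 4 = ((26−8)/6)² = 9.000
te_Task 5 = (1 + 4·2 + 9)/6 = 18/6 = 3; σ²_Task 5 = ((9−1)/6)² = 1.778
te_Task 6 = (7 + 4·8 + 15)/6 = 54/6 = 9; σ²_Task 6 = ((15−7)/6)² = 1.778

Forward pass:
ES_Task 1 = 0; EF_Task 1 = 5
ES_Task 2 = 5; EF_Task 2 = 5+14 = 19
ES_Task 3 = 5; EF_Task 3 = 5+8 = 13
ES_Task 4 = max(EF_Task 2=19, EF_Task 3=13) = 19; EF_Task 4 = 19+15 = 34
ES_Task 5 = max(EF_Task 2=19, EF_Task 3=13) = 19; EF_Task 5 = 19+3 = 22
ES_Task 6 = max(EF_Task 4=34, EF_Task 5=22) = 34; EF_Task 6 = 34+9 = 43
Expected project duration μ = 43 days. Critical path: Task 1 → Task 2 → Task 4 → Task 6.

Variance along critical path = 1.000 + 2.778 + 9.000 + 1.778 = 14.556; σ = √14.556 = 3.815 days.
Z = (47 − 43) / 3.815 = 1.048
P(T ≤ 47) = Φ(1.048) ≈ 0.853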